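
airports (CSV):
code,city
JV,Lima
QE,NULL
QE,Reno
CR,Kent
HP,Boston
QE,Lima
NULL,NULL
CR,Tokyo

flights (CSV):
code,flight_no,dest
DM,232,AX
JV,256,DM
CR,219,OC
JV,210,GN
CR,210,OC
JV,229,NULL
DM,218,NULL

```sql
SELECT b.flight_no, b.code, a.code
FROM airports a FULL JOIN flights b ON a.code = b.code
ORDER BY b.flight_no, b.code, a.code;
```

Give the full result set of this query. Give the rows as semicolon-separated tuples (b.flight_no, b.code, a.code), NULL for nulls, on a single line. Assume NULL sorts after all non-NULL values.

FULL OUTER JOIN keeps every row from both sides; unmatched rows get NULL for the other side's columns.
Matching on a.code = b.code. A NULL in a compared column never satisfies the condition.
- a[0] code=JV → 3 match(es) in b → 3 row(s).
- a[1] code=QE → no match; kept with NULLs on the b side.
- a[2] code=QE → no match; kept with NULLs on the b side.
- a[3] code=CR → 2 match(es) in b → 2 row(s).
- a[4] code=HP → no match; kept with NULLs on the b side.
- a[5] code=QE → no match; kept with NULLs on the b side.
- a[6] code=NULL → no match; kept with NULLs on the b side.
- a[7] code=CR → 2 match(es) in b → 2 row(s).
- plus 2 unmatched b row(s), each kept with NULL a columns.

(210, CR, CR); (210, CR, CR); (210, JV, JV); (218, DM, NULL); (219, CR, CR); (219, CR, CR); (229, JV, JV); (232, DM, NULL); (256, JV, JV); (NULL, NULL, HP); (NULL, NULL, QE); (NULL, NULL, QE); (NULL, NULL, QE); (NULL, NULL, NULL)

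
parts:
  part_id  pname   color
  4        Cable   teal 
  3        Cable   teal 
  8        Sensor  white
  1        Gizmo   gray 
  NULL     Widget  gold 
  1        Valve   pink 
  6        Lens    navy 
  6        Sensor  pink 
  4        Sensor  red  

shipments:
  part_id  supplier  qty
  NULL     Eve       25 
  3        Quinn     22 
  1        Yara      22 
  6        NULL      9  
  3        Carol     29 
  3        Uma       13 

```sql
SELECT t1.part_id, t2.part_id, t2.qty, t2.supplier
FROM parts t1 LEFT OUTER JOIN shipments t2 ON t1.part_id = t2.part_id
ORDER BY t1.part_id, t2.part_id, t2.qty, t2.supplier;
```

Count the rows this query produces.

11

LEFT JOIN keeps every row from `parts`; unmatched rows get NULL for `shipments`'s columns.
Matching on t1.part_id = t2.part_id. A NULL in a compared column never satisfies the condition.
Matched pairs: 7; unmatched t1 rows kept: 4.
Total: 7 matched + 4 padded = 11 rows.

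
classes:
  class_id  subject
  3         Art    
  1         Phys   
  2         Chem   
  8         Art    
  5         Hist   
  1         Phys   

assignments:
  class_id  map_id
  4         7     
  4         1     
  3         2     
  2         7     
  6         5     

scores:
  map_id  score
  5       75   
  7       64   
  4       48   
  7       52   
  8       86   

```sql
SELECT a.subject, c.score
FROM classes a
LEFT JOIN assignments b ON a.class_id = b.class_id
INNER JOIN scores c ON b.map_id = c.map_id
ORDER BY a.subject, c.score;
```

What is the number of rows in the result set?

2

Evaluate left to right. First `classes a LEFT JOIN assignments b` on class_id: 6 row(s).
Then INNER JOIN `scores c` on map_id: keep only rows whose b.map_id appears in c.
Result: 2 row(s).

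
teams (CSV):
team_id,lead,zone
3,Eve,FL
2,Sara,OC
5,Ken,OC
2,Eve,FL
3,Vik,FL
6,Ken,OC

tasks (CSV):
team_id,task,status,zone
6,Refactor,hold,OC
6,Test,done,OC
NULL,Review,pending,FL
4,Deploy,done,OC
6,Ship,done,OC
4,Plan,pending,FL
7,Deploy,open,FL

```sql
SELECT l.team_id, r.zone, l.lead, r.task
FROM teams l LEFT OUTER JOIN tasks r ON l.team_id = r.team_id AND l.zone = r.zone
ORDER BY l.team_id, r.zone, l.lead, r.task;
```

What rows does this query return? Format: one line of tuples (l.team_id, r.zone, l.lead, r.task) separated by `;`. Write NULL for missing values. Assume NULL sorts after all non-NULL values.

LEFT JOIN keeps every row from `teams`; unmatched rows get NULL for `tasks`'s columns.
Matching on l.team_id = r.team_id AND l.zone = r.zone. A NULL in a compared column never satisfies the condition.
Matched pairs: 3; unmatched l rows kept: 5.

(2, NULL, Eve, NULL); (2, NULL, Sara, NULL); (3, NULL, Eve, NULL); (3, NULL, Vik, NULL); (5, NULL, Ken, NULL); (6, OC, Ken, Refactor); (6, OC, Ken, Ship); (6, OC, Ken, Test)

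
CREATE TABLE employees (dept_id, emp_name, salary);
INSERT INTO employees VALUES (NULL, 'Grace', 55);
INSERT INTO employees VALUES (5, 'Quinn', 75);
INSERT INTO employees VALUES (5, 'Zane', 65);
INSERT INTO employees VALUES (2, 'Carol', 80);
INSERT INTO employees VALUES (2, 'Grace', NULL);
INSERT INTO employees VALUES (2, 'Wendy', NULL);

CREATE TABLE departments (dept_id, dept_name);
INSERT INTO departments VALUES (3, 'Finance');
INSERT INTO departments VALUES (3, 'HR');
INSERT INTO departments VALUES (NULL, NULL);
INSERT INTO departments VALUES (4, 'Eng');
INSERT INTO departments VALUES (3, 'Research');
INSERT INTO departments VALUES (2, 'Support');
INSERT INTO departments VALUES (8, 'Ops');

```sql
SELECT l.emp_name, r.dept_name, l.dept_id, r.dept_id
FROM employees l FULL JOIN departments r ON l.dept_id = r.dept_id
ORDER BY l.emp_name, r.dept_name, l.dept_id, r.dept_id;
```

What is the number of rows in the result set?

12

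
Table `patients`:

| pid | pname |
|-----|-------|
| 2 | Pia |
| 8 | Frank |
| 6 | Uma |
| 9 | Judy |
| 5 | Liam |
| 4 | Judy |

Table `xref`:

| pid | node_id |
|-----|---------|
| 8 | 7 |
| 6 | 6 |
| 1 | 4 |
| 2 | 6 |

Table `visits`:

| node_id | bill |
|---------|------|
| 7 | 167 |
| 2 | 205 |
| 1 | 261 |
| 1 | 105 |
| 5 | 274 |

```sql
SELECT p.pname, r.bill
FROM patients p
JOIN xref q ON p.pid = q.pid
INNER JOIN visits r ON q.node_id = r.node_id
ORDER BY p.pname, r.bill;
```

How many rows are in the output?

Step 1 — p INNER JOIN q on pid → 3 row(s).
Then INNER JOIN `visits r` on node_id: keep only rows whose q.node_id appears in r.
Result: 1 row(s).

1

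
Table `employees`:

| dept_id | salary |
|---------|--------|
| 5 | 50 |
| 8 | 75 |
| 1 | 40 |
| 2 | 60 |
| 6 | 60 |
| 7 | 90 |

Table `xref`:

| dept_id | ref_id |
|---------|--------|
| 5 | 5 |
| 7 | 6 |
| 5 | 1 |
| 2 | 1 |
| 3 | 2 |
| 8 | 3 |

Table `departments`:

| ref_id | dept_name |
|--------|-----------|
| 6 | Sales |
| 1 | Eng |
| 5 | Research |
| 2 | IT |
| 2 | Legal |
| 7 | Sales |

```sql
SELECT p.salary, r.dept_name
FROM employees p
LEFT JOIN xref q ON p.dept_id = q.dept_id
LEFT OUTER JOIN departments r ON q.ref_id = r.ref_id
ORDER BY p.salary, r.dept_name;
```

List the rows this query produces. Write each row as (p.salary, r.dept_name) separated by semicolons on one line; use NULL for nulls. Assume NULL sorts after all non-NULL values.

Step 1 — p LEFT JOIN q on dept_id → 7 row(s).
Then LEFT JOIN `departments r` on ref_id: each of those 7 rows is kept; rows whose q.ref_id has no match in r get NULL for r's columns.

(40, NULL); (50, Eng); (50, Research); (60, Eng); (60, NULL); (75, NULL); (90, Sales)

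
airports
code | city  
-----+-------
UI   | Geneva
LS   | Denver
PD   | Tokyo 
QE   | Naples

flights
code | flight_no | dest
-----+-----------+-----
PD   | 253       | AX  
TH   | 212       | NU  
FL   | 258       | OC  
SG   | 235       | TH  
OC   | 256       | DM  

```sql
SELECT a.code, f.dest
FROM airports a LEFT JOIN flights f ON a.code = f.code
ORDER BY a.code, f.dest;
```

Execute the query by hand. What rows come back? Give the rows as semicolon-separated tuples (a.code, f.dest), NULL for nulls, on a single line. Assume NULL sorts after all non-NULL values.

(LS, NULL); (PD, AX); (QE, NULL); (UI, NULL)

LEFT JOIN keeps every row from `airports`; unmatched rows get NULL for `flights`'s columns.
Matching on a.code = f.code.
Matched pairs: 1; unmatched a rows kept: 3.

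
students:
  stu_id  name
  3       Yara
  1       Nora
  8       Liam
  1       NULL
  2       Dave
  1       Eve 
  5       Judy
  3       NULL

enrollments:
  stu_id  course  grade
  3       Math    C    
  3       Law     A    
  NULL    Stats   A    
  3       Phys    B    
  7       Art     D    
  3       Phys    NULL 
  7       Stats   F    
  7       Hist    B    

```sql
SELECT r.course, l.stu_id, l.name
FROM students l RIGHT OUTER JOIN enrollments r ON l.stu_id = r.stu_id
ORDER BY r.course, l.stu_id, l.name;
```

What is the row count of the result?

12

RIGHT JOIN keeps every row from `enrollments`; unmatched rows get NULL for `students`'s columns.
Matching on l.stu_id = r.stu_id. A NULL in a compared column never satisfies the condition.
Matched pairs: 8; unmatched r rows kept: 4.
Total: 8 matched + 4 padded = 12 rows.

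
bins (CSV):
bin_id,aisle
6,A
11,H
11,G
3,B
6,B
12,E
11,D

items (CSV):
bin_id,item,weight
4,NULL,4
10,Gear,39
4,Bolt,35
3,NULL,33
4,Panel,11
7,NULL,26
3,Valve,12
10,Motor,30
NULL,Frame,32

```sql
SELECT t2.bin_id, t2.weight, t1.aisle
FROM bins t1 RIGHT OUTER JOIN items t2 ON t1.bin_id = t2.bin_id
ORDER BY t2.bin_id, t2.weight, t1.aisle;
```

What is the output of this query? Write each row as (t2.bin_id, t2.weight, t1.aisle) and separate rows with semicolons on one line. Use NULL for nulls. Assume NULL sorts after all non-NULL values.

(3, 12, B); (3, 33, B); (4, 4, NULL); (4, 11, NULL); (4, 35, NULL); (7, 26, NULL); (10, 30, NULL); (10, 39, NULL); (NULL, 32, NULL)

RIGHT JOIN keeps every row from `items`; unmatched rows get NULL for `bins`'s columns.
Matching on t1.bin_id = t2.bin_id. A NULL in a compared column never satisfies the condition.
- bin_id=6: no matching t2 row.
- bin_id=11: no matching t2 row.
- bin_id=11: no matching t2 row.
- bin_id=3: 2 matching t2 row(s), so 2 row(s) emitted.
- bin_id=6: no matching t2 row.
- bin_id=12: no matching t2 row.
- bin_id=11: no matching t2 row.
- 7 row(s) from t2 found no t1 partner → padded with NULL.
After projecting and ordering:
t2.bin_id | t2.weight | t1.aisle
3 | 12 | B
3 | 33 | B
4 | 4 | NULL
4 | 11 | NULL
4 | 35 | NULL
7 | 26 | NULL
10 | 30 | NULL
10 | 39 | NULL
NULL | 32 | NULL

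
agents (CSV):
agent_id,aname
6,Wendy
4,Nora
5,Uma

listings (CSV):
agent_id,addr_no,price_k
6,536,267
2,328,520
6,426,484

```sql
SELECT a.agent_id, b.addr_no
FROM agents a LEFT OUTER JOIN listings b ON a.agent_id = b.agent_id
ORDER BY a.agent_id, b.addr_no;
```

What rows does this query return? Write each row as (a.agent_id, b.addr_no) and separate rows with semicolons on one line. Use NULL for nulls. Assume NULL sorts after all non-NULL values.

LEFT JOIN keeps every row from `agents`; unmatched rows get NULL for `listings`'s columns.
Matching on a.agent_id = b.agent_id.
- a (agent_id=6) pairs with 2 row(s) of b.
- a (agent_id=4) has no partner → padded with NULL.
- a (agent_id=5) has no partner → padded with NULL.
After projecting and ordering:
a.agent_id | b.addr_no
4 | NULL
5 | NULL
6 | 426
6 | 536

(4, NULL); (5, NULL); (6, 426); (6, 536)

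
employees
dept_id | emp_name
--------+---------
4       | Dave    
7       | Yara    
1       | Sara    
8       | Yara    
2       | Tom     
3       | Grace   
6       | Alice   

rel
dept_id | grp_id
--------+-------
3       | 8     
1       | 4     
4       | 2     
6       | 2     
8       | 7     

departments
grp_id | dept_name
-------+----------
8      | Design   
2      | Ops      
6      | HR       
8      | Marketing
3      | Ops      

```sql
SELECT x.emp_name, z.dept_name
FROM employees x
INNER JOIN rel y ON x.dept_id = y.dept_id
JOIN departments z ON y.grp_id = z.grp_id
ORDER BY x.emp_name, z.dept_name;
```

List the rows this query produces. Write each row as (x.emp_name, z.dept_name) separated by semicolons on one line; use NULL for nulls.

(Alice, Ops); (Dave, Ops); (Grace, Design); (Grace, Marketing)

Evaluate left to right. First `employees x INNER JOIN rel y` on dept_id: 5 row(s).
Then INNER JOIN `departments z` on grp_id: keep only rows whose y.grp_id appears in z.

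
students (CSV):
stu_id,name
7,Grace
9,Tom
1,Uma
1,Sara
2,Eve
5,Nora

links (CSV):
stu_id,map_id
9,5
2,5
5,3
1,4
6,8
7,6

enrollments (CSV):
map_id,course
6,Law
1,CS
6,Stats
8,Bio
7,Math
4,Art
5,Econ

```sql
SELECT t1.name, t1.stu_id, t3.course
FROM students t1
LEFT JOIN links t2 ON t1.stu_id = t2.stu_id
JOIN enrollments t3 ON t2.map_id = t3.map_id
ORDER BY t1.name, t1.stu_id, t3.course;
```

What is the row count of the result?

6

Step 1 — t1 LEFT JOIN t2 on stu_id → 6 row(s).
Then INNER JOIN `enrollments t3` on map_id: keep only rows whose t2.map_id appears in t3.
Result: 6 row(s).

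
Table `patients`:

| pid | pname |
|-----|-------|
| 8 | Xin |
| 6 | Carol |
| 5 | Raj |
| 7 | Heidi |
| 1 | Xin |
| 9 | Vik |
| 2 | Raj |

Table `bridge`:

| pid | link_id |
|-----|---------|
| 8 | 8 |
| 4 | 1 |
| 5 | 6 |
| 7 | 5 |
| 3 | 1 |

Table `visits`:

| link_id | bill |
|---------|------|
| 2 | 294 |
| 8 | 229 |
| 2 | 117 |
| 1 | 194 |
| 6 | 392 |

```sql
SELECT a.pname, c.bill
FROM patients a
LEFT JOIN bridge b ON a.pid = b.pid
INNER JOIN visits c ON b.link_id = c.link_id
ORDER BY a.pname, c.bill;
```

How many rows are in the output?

2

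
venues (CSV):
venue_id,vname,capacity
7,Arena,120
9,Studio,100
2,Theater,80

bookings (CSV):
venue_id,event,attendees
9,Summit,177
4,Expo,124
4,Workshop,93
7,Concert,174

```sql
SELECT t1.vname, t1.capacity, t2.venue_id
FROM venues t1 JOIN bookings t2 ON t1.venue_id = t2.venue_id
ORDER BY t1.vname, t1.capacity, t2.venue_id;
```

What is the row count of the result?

INNER JOIN keeps only pairs where the ON condition holds.
Matching on t1.venue_id = t2.venue_id.
- t1 row (venue_id=7): matches 1 t2 row(s) → 1 output row(s).
- t1 row (venue_id=9): matches 1 t2 row(s) → 1 output row(s).
- t1 row (venue_id=2): no match → dropped.
Total: 2 rows.

2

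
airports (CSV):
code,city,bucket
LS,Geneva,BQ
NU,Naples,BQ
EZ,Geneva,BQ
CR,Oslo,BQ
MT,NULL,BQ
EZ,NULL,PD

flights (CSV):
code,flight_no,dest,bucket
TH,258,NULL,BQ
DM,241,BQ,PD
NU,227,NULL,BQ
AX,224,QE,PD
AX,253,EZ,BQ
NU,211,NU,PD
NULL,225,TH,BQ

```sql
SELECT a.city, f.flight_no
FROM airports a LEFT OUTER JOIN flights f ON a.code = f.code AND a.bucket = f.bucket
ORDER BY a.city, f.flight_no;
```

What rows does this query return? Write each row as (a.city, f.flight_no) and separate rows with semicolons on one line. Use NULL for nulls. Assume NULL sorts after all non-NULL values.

LEFT JOIN keeps every row from `airports`; unmatched rows get NULL for `flights`'s columns.
Matching on a.code = f.code AND a.bucket = f.bucket. A NULL in a compared column never satisfies the condition.
- code=LS, bucket=BQ: no f row matches, row kept with f columns NULL.
- code=NU, bucket=BQ: 1 matching f row(s), so 1 row(s) emitted.
- code=EZ, bucket=BQ: no f row matches, row kept with f columns NULL.
- code=CR, bucket=BQ: no f row matches, row kept with f columns NULL.
- code=MT, bucket=BQ: no f row matches, row kept with f columns NULL.
- code=EZ, bucket=PD: no f row matches, row kept with f columns NULL.
After projecting and ordering:
a.city | f.flight_no
Geneva | NULL
Geneva | NULL
Naples | 227
Oslo | NULL
NULL | NULL
NULL | NULL

(Geneva, NULL); (Geneva, NULL); (Naples, 227); (Oslo, NULL); (NULL, NULL); (NULL, NULL)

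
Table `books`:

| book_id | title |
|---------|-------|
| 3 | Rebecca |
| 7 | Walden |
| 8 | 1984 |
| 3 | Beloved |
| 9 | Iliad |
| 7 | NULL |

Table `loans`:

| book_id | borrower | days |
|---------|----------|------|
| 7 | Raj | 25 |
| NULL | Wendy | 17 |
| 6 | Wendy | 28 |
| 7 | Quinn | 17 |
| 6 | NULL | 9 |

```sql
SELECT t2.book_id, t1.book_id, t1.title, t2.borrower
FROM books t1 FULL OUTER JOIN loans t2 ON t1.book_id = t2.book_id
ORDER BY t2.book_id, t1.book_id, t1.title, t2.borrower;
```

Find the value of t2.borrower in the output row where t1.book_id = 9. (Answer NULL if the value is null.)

NULL

FULL OUTER JOIN keeps every row from both sides; unmatched rows get NULL for the other side's columns.
Matching on t1.book_id = t2.book_id. A NULL in a compared column never satisfies the condition.
- t1 row (book_id=3): no match → kept, t2 columns NULL.
- t1 row (book_id=7): matches 2 t2 row(s) → 2 output row(s).
- t1 row (book_id=8): no match → kept, t2 columns NULL.
- t1 row (book_id=3): no match → kept, t2 columns NULL.
- t1 row (book_id=9): no match → kept, t2 columns NULL.
- t1 row (book_id=7): matches 2 t2 row(s) → 2 output row(s).
- 3 row(s) from t2 found no t1 partner → padded with NULL.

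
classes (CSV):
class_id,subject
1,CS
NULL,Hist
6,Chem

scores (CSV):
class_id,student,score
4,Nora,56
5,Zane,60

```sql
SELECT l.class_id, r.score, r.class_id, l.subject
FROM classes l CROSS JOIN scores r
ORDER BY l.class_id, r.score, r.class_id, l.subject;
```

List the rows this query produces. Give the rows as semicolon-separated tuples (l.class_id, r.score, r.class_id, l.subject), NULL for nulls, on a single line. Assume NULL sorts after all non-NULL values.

(1, 56, 4, CS); (1, 60, 5, CS); (6, 56, 4, Chem); (6, 60, 5, Chem); (NULL, 56, 4, Hist); (NULL, 60, 5, Hist)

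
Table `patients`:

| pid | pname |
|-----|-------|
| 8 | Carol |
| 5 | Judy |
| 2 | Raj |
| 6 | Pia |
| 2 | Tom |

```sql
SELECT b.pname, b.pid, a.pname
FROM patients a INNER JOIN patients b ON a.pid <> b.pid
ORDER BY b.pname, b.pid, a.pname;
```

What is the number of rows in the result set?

18

INNER JOIN keeps only pairs where the ON condition holds.
Matching on a.pid <> b.pid.
Matched pairs: 18.
Total: 18 rows.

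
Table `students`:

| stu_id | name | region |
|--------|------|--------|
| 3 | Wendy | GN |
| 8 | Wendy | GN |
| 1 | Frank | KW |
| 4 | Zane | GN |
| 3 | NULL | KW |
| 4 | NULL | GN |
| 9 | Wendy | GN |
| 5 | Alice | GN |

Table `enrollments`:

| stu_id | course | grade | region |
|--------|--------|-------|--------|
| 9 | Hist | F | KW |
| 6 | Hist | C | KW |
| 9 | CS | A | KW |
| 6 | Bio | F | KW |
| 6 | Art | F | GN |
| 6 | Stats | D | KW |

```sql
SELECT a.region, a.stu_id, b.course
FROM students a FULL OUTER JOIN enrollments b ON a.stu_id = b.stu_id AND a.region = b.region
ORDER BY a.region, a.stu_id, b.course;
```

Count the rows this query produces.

FULL OUTER JOIN keeps every row from both sides; unmatched rows get NULL for the other side's columns.
Matching on a.stu_id = b.stu_id AND a.region = b.region.
- a row (stu_id=3, region=GN): no match → kept, b columns NULL.
- a row (stu_id=8, region=GN): no match → kept, b columns NULL.
- a row (stu_id=1, region=KW): no match → kept, b columns NULL.
- a row (stu_id=4, region=GN): no match → kept, b columns NULL.
- a row (stu_id=3, region=KW): no match → kept, b columns NULL.
- a row (stu_id=4, region=GN): no match → kept, b columns NULL.
- a row (stu_id=9, region=GN): no match → kept, b columns NULL.
- a row (stu_id=5, region=GN): no match → kept, b columns NULL.
- 6 row(s) from b found no a partner → padded with NULL.
Total: 0 matched + 14 padded = 14 rows.

14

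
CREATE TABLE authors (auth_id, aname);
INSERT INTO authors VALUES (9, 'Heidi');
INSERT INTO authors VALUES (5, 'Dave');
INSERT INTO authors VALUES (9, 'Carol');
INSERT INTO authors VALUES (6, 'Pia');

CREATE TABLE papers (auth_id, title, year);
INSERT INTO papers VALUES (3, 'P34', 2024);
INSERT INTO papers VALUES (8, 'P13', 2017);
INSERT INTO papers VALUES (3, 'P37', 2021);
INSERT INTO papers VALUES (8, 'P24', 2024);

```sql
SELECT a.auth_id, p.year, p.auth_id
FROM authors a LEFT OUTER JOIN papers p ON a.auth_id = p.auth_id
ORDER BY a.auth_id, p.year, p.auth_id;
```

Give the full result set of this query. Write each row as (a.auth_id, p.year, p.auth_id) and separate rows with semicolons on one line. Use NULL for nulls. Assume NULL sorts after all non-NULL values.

(5, NULL, NULL); (6, NULL, NULL); (9, NULL, NULL); (9, NULL, NULL)

LEFT JOIN keeps every row from `authors`; unmatched rows get NULL for `papers`'s columns.
Matching on a.auth_id = p.auth_id.
- a[0] auth_id=9 → no match; kept with NULLs on the p side.
- a[1] auth_id=5 → no match; kept with NULLs on the p side.
- a[2] auth_id=9 → no match; kept with NULLs on the p side.
- a[3] auth_id=6 → no match; kept with NULLs on the p side.
After projecting and ordering:
a.auth_id | p.year | p.auth_id
5 | NULL | NULL
6 | NULL | NULL
9 | NULL | NULL
9 | NULL | NULL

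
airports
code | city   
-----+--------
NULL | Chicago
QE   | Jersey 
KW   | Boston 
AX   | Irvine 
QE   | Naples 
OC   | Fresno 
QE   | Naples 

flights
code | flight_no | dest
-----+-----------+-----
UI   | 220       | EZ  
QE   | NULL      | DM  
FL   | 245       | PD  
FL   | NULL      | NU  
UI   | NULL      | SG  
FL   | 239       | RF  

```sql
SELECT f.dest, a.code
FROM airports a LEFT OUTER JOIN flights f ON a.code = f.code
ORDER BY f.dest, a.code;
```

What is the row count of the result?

7

LEFT JOIN keeps every row from `airports`; unmatched rows get NULL for `flights`'s columns.
Matching on a.code = f.code. A NULL in a compared column never satisfies the condition.
- code=NULL: no f row matches, row kept with f columns NULL.
- code=QE: 1 matching f row(s), so 1 row(s) emitted.
- code=KW: no f row matches, row kept with f columns NULL.
- code=AX: no f row matches, row kept with f columns NULL.
- code=QE: 1 matching f row(s), so 1 row(s) emitted.
- code=OC: no f row matches, row kept with f columns NULL.
- code=QE: 1 matching f row(s), so 1 row(s) emitted.
Total: 3 matched + 4 padded = 7 rows.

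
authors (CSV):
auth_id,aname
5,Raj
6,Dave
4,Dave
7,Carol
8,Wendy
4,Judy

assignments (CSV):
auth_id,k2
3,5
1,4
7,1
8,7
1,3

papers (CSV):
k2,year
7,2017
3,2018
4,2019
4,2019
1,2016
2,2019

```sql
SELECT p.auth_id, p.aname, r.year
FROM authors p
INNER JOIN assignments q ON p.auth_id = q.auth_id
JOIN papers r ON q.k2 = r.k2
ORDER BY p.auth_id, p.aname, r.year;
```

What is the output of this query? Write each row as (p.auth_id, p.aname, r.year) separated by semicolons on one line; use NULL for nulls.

Joins associate left-to-right: authors INNER JOIN assignments on auth_id gives 2 intermediate row(s).
Then INNER JOIN `papers r` on k2: keep only rows whose q.k2 appears in r.

(7, Carol, 2016); (8, Wendy, 2017)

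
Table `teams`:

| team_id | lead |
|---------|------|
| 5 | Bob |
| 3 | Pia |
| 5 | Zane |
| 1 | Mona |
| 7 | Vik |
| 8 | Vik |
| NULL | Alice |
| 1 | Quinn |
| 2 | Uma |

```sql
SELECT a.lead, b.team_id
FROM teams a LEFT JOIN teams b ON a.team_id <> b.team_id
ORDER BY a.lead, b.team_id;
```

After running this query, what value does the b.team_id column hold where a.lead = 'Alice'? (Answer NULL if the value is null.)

LEFT JOIN keeps every row from `teams a`; unmatched rows get NULL for `teams b`'s columns.
Matching on a.team_id <> b.team_id. A NULL in a compared column never satisfies the condition.
- a (team_id=5) pairs with 6 row(s) of b.
- a (team_id=3) pairs with 7 row(s) of b.
- a (team_id=5) pairs with 6 row(s) of b.
- a (team_id=1) pairs with 6 row(s) of b.
- a (team_id=7) pairs with 7 row(s) of b.
- a (team_id=8) pairs with 7 row(s) of b.
- a (team_id=NULL) has no partner → padded with NULL.
- a (team_id=1) pairs with 6 row(s) of b.
- a (team_id=2) pairs with 7 row(s) of b.

NULL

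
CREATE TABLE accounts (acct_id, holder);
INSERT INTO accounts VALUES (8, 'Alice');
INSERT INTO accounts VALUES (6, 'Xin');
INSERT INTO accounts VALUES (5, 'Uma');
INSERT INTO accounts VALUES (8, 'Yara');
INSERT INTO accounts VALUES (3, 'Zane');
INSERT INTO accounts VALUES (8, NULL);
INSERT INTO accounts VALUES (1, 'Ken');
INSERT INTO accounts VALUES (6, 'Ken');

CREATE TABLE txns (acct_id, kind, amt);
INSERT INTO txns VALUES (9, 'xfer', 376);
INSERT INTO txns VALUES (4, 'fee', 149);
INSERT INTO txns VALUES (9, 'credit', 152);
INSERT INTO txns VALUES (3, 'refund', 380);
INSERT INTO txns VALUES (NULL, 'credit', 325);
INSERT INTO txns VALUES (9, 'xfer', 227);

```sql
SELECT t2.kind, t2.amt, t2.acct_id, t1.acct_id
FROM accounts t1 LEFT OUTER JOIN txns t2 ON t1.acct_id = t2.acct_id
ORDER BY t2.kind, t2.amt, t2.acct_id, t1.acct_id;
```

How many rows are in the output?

LEFT JOIN keeps every row from `accounts`; unmatched rows get NULL for `txns`'s columns.
Matching on t1.acct_id = t2.acct_id. A NULL in a compared column never satisfies the condition.
- acct_id=8: no t2 row matches, row kept with t2 columns NULL.
- acct_id=6: no t2 row matches, row kept with t2 columns NULL.
- acct_id=5: no t2 row matches, row kept with t2 columns NULL.
- acct_id=8: no t2 row matches, row kept with t2 columns NULL.
- acct_id=3: 1 matching t2 row(s), so 1 row(s) emitted.
- acct_id=8: no t2 row matches, row kept with t2 columns NULL.
- acct_id=1: no t2 row matches, row kept with t2 columns NULL.
- acct_id=6: no t2 row matches, row kept with t2 columns NULL.
Total: 1 matched + 7 padded = 8 rows.

8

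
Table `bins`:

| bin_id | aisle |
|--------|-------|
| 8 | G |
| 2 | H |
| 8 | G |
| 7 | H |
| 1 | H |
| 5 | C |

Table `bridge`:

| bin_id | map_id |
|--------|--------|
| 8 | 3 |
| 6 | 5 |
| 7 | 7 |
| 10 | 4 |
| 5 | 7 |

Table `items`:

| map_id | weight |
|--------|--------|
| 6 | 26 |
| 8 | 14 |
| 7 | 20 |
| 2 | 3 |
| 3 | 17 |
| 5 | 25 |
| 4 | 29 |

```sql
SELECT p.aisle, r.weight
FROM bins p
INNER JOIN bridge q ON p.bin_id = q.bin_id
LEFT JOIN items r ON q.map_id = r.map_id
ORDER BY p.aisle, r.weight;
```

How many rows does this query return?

4

Step 1 — p INNER JOIN q on bin_id → 4 row(s).
Then LEFT JOIN `items r` on map_id: each of those 4 rows is kept; rows whose q.map_id has no match in r get NULL for r's columns.
Result: 4 row(s).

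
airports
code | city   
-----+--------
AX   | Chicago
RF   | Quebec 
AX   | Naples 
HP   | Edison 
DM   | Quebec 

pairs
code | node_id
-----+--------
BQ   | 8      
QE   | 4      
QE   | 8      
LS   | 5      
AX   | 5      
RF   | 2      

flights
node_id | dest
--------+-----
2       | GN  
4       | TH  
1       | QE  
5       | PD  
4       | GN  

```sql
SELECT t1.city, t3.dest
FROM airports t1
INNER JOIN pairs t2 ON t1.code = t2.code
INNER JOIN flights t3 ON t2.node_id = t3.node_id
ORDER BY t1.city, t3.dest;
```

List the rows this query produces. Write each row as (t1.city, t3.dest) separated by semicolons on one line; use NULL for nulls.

(Chicago, PD); (Naples, PD); (Quebec, GN)

Step 1 — t1 INNER JOIN t2 on code → 3 row(s).
Then INNER JOIN `flights t3` on node_id: keep only rows whose t2.node_id appears in t3.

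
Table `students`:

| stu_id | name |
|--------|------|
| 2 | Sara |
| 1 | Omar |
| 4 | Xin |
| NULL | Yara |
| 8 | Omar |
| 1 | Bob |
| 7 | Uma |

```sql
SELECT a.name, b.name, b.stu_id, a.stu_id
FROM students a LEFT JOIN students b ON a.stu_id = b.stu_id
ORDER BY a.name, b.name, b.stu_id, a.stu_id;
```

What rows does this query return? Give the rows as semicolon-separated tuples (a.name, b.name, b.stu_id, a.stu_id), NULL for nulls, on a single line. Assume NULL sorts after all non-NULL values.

LEFT JOIN keeps every row from `students a`; unmatched rows get NULL for `students b`'s columns.
Matching on a.stu_id = b.stu_id. A NULL in a compared column never satisfies the condition.
- a[0] stu_id=2 → 1 match(es) in b → 1 row(s).
- a[1] stu_id=1 → 2 match(es) in b → 2 row(s).
- a[2] stu_id=4 → 1 match(es) in b → 1 row(s).
- a[3] stu_id=NULL → no match; kept with NULLs on the b side.
- a[4] stu_id=8 → 1 match(es) in b → 1 row(s).
- a[5] stu_id=1 → 2 match(es) in b → 2 row(s).
- a[6] stu_id=7 → 1 match(es) in b → 1 row(s).
After projecting and ordering:
a.name | b.name | b.stu_id | a.stu_id
Bob | Bob | 1 | 1
Bob | Omar | 1 | 1
Omar | Bob | 1 | 1
Omar | Omar | 1 | 1
Omar | Omar | 8 | 8
Sara | Sara | 2 | 2
Uma | Uma | 7 | 7
Xin | Xin | 4 | 4
Yara | NULL | NULL | NULL

(Bob, Bob, 1, 1); (Bob, Omar, 1, 1); (Omar, Bob, 1, 1); (Omar, Omar, 1, 1); (Omar, Omar, 8, 8); (Sara, Sara, 2, 2); (Uma, Uma, 7, 7); (Xin, Xin, 4, 4); (Yara, NULL, NULL, NULL)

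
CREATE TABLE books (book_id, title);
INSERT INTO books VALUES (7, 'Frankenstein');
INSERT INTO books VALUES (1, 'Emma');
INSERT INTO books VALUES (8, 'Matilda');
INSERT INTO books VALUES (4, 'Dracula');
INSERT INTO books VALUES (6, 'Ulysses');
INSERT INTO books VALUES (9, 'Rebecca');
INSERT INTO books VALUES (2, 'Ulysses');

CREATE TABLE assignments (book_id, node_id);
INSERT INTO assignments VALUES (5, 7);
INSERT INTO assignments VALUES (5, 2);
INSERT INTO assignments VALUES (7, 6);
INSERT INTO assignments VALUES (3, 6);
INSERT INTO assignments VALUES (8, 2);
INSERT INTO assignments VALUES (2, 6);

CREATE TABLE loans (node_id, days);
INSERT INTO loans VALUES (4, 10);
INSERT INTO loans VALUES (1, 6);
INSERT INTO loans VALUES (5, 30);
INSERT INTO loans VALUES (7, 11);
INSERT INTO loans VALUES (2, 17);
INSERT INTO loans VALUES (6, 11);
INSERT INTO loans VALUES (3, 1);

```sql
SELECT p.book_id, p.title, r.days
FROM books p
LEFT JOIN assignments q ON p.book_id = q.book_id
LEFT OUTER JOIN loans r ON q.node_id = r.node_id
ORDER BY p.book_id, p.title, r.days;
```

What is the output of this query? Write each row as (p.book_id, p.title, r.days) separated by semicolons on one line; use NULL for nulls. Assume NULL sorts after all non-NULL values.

Step 1 — p LEFT JOIN q on book_id → 7 row(s).
Then LEFT JOIN `loans r` on node_id: each of those 7 rows is kept; rows whose q.node_id has no match in r get NULL for r's columns.

(1, Emma, NULL); (2, Ulysses, 11); (4, Dracula, NULL); (6, Ulysses, NULL); (7, Frankenstein, 11); (8, Matilda, 17); (9, Rebecca, NULL)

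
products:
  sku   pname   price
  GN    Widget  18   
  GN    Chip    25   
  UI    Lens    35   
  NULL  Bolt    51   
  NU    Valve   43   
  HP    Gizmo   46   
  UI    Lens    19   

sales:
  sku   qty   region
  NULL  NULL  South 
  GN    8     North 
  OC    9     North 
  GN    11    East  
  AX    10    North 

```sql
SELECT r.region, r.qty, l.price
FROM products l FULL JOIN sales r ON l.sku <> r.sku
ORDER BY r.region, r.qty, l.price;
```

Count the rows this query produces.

FULL OUTER JOIN keeps every row from both sides; unmatched rows get NULL for the other side's columns.
Matching on l.sku <> r.sku. A NULL in a compared column never satisfies the condition.
- sku=GN: 2 matching r row(s), so 2 row(s) emitted.
- sku=GN: 2 matching r row(s), so 2 row(s) emitted.
- sku=UI: 4 matching r row(s), so 4 row(s) emitted.
- sku=NULL: no r row matches, row kept with r columns NULL.
- sku=NU: 4 matching r row(s), so 4 row(s) emitted.
- sku=HP: 4 matching r row(s), so 4 row(s) emitted.
- sku=UI: 4 matching r row(s), so 4 row(s) emitted.
- 1 r row(s) had no l match → kept, l columns NULL.
Total: 20 matched + 2 padded = 22 rows.

22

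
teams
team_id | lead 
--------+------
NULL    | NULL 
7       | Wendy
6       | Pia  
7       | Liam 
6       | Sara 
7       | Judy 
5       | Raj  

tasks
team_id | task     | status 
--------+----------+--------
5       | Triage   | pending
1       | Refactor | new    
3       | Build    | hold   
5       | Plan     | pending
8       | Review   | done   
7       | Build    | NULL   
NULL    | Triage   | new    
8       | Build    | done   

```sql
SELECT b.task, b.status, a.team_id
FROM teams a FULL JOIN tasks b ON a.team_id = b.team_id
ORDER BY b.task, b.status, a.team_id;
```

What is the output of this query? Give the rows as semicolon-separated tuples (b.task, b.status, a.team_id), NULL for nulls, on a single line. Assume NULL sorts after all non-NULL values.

FULL OUTER JOIN keeps every row from both sides; unmatched rows get NULL for the other side's columns.
Matching on a.team_id = b.team_id. A NULL in a compared column never satisfies the condition.
- a (team_id=NULL) has no partner → padded with NULL.
- a (team_id=7) pairs with 1 row(s) of b.
- a (team_id=6) has no partner → padded with NULL.
- a (team_id=7) pairs with 1 row(s) of b.
- a (team_id=6) has no partner → padded with NULL.
- a (team_id=7) pairs with 1 row(s) of b.
- a (team_id=5) pairs with 2 row(s) of b.
- 5 b row(s) had no a match → kept, a columns NULL.

(Build, done, NULL); (Build, hold, NULL); (Build, NULL, 7); (Build, NULL, 7); (Build, NULL, 7); (Plan, pending, 5); (Refactor, new, NULL); (Review, done, NULL); (Triage, new, NULL); (Triage, pending, 5); (NULL, NULL, 6); (NULL, NULL, 6); (NULL, NULL, NULL)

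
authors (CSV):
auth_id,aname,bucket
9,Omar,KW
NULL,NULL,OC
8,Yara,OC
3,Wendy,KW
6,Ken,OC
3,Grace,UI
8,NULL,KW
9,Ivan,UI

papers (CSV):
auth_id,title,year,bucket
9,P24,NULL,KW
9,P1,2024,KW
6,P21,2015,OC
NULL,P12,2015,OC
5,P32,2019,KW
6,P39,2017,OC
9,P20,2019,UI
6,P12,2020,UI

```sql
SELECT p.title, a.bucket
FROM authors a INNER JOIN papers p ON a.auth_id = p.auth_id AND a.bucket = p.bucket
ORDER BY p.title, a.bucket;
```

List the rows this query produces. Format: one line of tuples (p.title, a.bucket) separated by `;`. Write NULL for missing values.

(P1, KW); (P20, UI); (P21, OC); (P24, KW); (P39, OC)

INNER JOIN keeps only pairs where the ON condition holds.
Matching on a.auth_id = p.auth_id AND a.bucket = p.bucket. A NULL in a compared column never satisfies the condition.
- a[0] auth_id=9, bucket=KW → 2 match(es) in p → 2 row(s).
- a[1] auth_id=NULL, bucket=OC → no match; dropped.
- a[2] auth_id=8, bucket=OC → no match; dropped.
- a[3] auth_id=3, bucket=KW → no match; dropped.
- a[4] auth_id=6, bucket=OC → 2 match(es) in p → 2 row(s).
- a[5] auth_id=3, bucket=UI → no match; dropped.
- a[6] auth_id=8, bucket=KW → no match; dropped.
- a[7] auth_id=9, bucket=UI → 1 match(es) in p → 1 row(s).
After projecting and ordering:
p.title | a.bucket
P1 | KW
P20 | UI
P21 | OC
P24 | KW
P39 | OC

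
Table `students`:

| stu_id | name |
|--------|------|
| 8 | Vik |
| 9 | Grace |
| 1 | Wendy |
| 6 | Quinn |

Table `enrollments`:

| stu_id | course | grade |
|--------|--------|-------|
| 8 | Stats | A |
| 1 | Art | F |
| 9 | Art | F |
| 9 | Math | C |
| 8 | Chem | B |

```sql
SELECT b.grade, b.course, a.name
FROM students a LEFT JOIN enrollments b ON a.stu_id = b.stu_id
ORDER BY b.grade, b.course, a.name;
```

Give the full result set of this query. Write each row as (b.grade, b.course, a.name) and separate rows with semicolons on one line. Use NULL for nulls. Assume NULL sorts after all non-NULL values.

LEFT JOIN keeps every row from `students`; unmatched rows get NULL for `enrollments`'s columns.
Matching on a.stu_id = b.stu_id.
Matched pairs: 5; unmatched a rows kept: 1.

(A, Stats, Vik); (B, Chem, Vik); (C, Math, Grace); (F, Art, Grace); (F, Art, Wendy); (NULL, NULL, Quinn)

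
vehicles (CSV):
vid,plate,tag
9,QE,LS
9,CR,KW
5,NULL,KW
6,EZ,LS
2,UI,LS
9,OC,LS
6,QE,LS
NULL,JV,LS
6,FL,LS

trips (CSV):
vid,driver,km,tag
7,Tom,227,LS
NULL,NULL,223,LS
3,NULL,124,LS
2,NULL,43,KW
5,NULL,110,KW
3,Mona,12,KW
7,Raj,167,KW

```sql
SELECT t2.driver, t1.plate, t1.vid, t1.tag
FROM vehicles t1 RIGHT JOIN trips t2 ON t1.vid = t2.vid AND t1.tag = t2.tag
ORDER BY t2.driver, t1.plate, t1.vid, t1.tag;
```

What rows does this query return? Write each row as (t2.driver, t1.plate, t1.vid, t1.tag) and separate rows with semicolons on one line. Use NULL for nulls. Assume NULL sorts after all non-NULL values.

(Mona, NULL, NULL, NULL); (Raj, NULL, NULL, NULL); (Tom, NULL, NULL, NULL); (NULL, NULL, 5, KW); (NULL, NULL, NULL, NULL); (NULL, NULL, NULL, NULL); (NULL, NULL, NULL, NULL)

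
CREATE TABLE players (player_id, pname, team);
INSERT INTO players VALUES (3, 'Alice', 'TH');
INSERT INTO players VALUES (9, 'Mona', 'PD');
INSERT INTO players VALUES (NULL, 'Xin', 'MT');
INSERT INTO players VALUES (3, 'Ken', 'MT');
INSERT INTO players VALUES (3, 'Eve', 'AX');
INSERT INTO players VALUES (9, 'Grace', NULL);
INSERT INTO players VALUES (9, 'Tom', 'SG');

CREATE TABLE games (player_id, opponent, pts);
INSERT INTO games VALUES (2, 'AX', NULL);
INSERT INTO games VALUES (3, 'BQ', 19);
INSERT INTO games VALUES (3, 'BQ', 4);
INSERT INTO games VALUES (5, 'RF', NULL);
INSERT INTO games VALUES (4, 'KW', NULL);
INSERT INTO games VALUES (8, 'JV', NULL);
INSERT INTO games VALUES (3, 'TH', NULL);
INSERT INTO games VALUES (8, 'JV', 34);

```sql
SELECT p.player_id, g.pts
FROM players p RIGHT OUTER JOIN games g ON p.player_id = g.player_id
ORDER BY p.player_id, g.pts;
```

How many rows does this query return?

14

RIGHT JOIN keeps every row from `games`; unmatched rows get NULL for `players`'s columns.
Matching on p.player_id = g.player_id. A NULL in a compared column never satisfies the condition.
- p (player_id=3) pairs with 3 row(s) of g.
- p (player_id=9) has no partner in g.
- p (player_id=NULL) has no partner in g.
- p (player_id=3) pairs with 3 row(s) of g.
- p (player_id=3) pairs with 3 row(s) of g.
- p (player_id=9) has no partner in g.
- p (player_id=9) has no partner in g.
- 5 g row(s) had no p match → kept, p columns NULL.
Total: 9 matched + 5 padded = 14 rows.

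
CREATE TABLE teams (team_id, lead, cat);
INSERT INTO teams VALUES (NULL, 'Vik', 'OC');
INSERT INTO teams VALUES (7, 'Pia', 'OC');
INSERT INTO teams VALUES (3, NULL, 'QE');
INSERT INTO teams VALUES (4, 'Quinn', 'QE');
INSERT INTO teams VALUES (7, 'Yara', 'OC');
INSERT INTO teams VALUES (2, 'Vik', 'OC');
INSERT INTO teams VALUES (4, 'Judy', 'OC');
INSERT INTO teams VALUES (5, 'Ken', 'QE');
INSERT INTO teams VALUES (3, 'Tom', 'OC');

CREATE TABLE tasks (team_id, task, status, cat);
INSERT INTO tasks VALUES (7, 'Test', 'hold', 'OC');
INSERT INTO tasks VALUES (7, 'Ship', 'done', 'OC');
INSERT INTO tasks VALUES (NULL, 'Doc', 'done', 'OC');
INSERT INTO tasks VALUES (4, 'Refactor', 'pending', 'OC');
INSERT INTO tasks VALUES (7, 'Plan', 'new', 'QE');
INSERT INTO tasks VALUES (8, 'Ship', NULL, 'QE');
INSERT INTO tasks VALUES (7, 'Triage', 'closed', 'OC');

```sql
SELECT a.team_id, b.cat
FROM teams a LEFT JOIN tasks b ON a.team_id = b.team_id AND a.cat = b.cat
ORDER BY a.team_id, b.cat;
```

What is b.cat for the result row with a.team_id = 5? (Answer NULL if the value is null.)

LEFT JOIN keeps every row from `teams`; unmatched rows get NULL for `tasks`'s columns.
Matching on a.team_id = b.team_id AND a.cat = b.cat. A NULL in a compared column never satisfies the condition.
Matched pairs: 7; unmatched a rows kept: 6.

NULL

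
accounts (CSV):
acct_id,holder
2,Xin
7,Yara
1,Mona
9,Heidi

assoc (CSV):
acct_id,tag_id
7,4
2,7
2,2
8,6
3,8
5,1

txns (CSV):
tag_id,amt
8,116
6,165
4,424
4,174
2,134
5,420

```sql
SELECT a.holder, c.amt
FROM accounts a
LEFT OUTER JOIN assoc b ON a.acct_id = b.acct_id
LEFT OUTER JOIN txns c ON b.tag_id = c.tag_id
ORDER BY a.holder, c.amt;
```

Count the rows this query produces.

Step 1 — a LEFT JOIN b on acct_id → 5 row(s).
Then LEFT JOIN `txns c` on tag_id: each of those 5 rows is kept; rows whose b.tag_id has no match in c get NULL for c's columns.
Result: 6 row(s).

6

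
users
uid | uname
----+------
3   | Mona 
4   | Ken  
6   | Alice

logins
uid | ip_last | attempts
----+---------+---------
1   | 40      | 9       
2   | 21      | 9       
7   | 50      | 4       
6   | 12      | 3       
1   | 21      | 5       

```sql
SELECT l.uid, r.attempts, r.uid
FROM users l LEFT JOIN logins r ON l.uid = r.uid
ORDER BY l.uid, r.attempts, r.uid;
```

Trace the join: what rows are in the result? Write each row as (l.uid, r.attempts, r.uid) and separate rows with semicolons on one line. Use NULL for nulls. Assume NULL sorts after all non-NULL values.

LEFT JOIN keeps every row from `users`; unmatched rows get NULL for `logins`'s columns.
Matching on l.uid = r.uid.
- l (uid=3) has no partner → padded with NULL.
- l (uid=4) has no partner → padded with NULL.
- l (uid=6) pairs with 1 row(s) of r.
After projecting and ordering:
l.uid | r.attempts | r.uid
3 | NULL | NULL
4 | NULL | NULL
6 | 3 | 6

(3, NULL, NULL); (4, NULL, NULL); (6, 3, 6)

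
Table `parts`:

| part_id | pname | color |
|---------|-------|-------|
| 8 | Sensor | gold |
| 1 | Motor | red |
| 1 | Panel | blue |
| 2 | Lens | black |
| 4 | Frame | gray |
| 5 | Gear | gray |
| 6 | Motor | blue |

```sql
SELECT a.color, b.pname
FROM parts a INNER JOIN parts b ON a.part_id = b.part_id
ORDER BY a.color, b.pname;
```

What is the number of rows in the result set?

INNER JOIN keeps only pairs where the ON condition holds.
Matching on a.part_id = b.part_id.
- a row (part_id=8): matches 1 b row(s) → 1 output row(s).
- a row (part_id=1): matches 2 b row(s) → 2 output row(s).
- a row (part_id=1): matches 2 b row(s) → 2 output row(s).
- a row (part_id=2): matches 1 b row(s) → 1 output row(s).
- a row (part_id=4): matches 1 b row(s) → 1 output row(s).
- a row (part_id=5): matches 1 b row(s) → 1 output row(s).
- a row (part_id=6): matches 1 b row(s) → 1 output row(s).
Total: 9 rows.

9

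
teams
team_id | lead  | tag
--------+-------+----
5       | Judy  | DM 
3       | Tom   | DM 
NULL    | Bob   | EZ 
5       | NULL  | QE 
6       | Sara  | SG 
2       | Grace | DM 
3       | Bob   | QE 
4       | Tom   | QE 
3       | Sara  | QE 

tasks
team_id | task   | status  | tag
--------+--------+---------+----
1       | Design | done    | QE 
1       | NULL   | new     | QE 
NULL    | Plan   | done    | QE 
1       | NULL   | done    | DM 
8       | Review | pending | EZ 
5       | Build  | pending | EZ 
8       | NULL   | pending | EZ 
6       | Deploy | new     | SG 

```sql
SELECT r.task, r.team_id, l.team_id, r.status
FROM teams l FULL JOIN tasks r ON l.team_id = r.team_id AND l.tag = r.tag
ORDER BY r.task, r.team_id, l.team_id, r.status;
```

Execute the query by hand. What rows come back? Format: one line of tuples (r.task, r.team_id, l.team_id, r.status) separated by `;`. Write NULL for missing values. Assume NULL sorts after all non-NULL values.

FULL OUTER JOIN keeps every row from both sides; unmatched rows get NULL for the other side's columns.
Matching on l.team_id = r.team_id AND l.tag = r.tag. A NULL in a compared column never satisfies the condition.
- l row (team_id=5, tag=DM): no match → kept, r columns NULL.
- l row (team_id=3, tag=DM): no match → kept, r columns NULL.
- l row (team_id=NULL, tag=EZ): no match → kept, r columns NULL.
- l row (team_id=5, tag=QE): no match → kept, r columns NULL.
- l row (team_id=6, tag=SG): matches 1 r row(s) → 1 output row(s).
- l row (team_id=2, tag=DM): no match → kept, r columns NULL.
- l row (team_id=3, tag=QE): no match → kept, r columns NULL.
- l row (team_id=4, tag=QE): no match → kept, r columns NULL.
- l row (team_id=3, tag=QE): no match → kept, r columns NULL.
- 7 r row(s) had no l match → kept, l columns NULL.

(Build, 5, NULL, pending); (Deploy, 6, 6, new); (Design, 1, NULL, done); (Plan, NULL, NULL, done); (Review, 8, NULL, pending); (NULL, 1, NULL, done); (NULL, 1, NULL, new); (NULL, 8, NULL, pending); (NULL, NULL, 2, NULL); (NULL, NULL, 3, NULL); (NULL, NULL, 3, NULL); (NULL, NULL, 3, NULL); (NULL, NULL, 4, NULL); (NULL, NULL, 5, NULL); (NULL, NULL, 5, NULL); (NULL, NULL, NULL, NULL)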